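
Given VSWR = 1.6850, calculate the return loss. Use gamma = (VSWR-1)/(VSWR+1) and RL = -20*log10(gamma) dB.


gamma = (1.6850 - 1) / (1.6850 + 1) = 0.2551210
RL = -20 * log10(0.2551210) = 11.87 dB

11.87 dB


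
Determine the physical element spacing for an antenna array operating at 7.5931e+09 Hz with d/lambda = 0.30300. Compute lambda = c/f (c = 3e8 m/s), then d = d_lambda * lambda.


lambda = c / f = 3.0000e+08 / 7.5931e+09 = 0.03950955 m
d = 0.30300 * 0.03950955 = 0.01197 m

0.01197 m


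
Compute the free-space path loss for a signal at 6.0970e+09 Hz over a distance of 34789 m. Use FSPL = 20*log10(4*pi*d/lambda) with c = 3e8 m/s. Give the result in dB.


lambda = c / f = 3.0000e+08 / 6.0970e+09 = 0.04920453 m
FSPL = 20 * log10(4*pi*34789/0.04920453) = 139.0 dB

139.0 dB


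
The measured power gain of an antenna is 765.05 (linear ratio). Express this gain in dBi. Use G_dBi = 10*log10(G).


G_dBi = 10 * log10(765.05) = 28.84 dBi

28.84 dBi


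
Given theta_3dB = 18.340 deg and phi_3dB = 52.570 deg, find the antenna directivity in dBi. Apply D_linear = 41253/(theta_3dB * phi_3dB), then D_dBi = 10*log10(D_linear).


D_linear = 41253 / (18.340 * 52.570) = 42.78763
D_dBi = 10 * log10(42.78763) = 16.31 dBi

16.31 dBi


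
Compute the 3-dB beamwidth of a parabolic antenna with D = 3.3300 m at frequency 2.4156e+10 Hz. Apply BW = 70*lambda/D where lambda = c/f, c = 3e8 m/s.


lambda = c / f = 3.0000e+08 / 2.4156e+10 = 0.01241927 m
BW = 70 * 0.01241927 / 3.3300 = 0.2611 deg

0.2611 deg


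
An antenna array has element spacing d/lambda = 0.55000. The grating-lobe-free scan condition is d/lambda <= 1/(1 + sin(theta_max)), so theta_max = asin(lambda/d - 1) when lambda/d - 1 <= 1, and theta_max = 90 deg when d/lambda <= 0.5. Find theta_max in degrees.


lambda/d - 1 = 1/0.55000 - 1 = 0.8181818
theta_max = asin(0.8181818) = 54.90 deg

54.90 deg


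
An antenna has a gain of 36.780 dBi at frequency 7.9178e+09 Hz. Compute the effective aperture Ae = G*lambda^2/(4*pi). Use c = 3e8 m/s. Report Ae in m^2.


lambda = c / f = 3.0000e+08 / 7.9178e+09 = 0.03788931 m
G_linear = 10^(36.780/10) = 4764.310
Ae = G_linear * lambda^2 / (4*pi) = 4764.310 * 0.03788931^2 / (4*pi) = 0.5443 m^2

0.5443 m^2


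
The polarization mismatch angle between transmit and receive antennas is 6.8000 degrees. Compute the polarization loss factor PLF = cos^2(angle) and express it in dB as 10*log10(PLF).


PLF_linear = cos^2(6.8000 deg) = 0.9859805
PLF_dB = 10 * log10(0.9859805) = -0.06132 dB

-0.06132 dB


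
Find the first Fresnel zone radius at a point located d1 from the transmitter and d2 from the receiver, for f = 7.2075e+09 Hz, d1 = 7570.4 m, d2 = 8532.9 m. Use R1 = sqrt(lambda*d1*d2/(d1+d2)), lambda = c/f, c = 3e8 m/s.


lambda = c / f = 3.0000e+08 / 7.2075e+09 = 0.04162331 m
R1 = sqrt(0.04162331 * 7570.4 * 8532.9 / (7570.4 + 8532.9)) = 12.92 m

12.92 m


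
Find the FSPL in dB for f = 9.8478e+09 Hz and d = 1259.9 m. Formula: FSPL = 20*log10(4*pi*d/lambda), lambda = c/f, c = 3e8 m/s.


lambda = c / f = 3.0000e+08 / 9.8478e+09 = 0.03046366 m
FSPL = 20 * log10(4*pi*1259.9/0.03046366) = 114.3 dB

114.3 dB


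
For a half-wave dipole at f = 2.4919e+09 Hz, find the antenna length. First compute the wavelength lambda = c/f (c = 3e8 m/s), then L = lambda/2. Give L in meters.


lambda = c / f = 3.0000e+08 / 2.4919e+09 = 0.1203901 m
L = lambda / 2 = 0.1203901 / 2 = 0.06020 m

0.06020 m


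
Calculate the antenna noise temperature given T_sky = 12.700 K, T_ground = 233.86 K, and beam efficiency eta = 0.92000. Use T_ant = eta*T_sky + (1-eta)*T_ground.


T_ant = 0.92000 * 12.700 + (1 - 0.92000) * 233.86 = 30.39 K

30.39 K


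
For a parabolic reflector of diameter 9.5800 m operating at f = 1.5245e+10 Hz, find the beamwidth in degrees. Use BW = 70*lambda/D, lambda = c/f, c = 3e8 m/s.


lambda = c / f = 3.0000e+08 / 1.5245e+10 = 0.01967858 m
BW = 70 * 0.01967858 / 9.5800 = 0.1438 deg

0.1438 deg


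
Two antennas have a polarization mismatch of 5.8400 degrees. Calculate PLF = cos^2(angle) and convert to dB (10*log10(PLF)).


PLF_linear = cos^2(5.8400 deg) = 0.9896468
PLF_dB = 10 * log10(0.9896468) = -0.04520 dB

-0.04520 dB


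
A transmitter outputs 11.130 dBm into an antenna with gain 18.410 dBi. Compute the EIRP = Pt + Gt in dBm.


EIRP = Pt + Gt = 11.130 + 18.410 = 29.54 dBm

29.54 dBm


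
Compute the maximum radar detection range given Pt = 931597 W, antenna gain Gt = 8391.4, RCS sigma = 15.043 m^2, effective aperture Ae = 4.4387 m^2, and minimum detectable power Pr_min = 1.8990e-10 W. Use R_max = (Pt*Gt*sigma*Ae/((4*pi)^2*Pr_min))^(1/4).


R^4 = 931597*8391.4*15.043*4.4387 / ((4*pi)^2 * 1.8990e-10) = 1.740636e+19
R_max = 1.740636e+19^0.25 = 64592 m

64592 m


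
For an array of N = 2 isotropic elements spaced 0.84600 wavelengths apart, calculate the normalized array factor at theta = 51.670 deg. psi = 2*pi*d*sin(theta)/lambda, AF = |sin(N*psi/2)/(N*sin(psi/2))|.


psi = 2*pi*0.84600*sin(51.670 deg) = 4.169812 rad
AF = |sin(2*4.169812/2) / (2*sin(4.169812/2))| = 0.4918

0.4918


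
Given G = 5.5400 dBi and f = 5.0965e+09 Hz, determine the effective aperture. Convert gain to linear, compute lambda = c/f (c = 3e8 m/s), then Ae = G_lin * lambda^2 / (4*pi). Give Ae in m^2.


lambda = c / f = 3.0000e+08 / 5.0965e+09 = 0.05886393 m
G_linear = 10^(5.5400/10) = 3.580964
Ae = G_linear * lambda^2 / (4*pi) = 3.580964 * 0.05886393^2 / (4*pi) = 9.874e-04 m^2

9.874e-04 m^2


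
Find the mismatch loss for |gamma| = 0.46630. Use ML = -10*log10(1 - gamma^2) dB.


ML = -10 * log10(1 - 0.46630^2) = -10 * log10(0.78256431) = 1.065 dB

1.065 dB


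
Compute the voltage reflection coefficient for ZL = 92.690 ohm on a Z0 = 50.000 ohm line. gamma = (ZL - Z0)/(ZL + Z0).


gamma = (92.690 - 50.000) / (92.690 + 50.000) = 0.2992

0.2992


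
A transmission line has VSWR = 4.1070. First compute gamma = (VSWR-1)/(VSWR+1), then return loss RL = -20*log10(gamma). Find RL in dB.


gamma = (4.1070 - 1) / (4.1070 + 1) = 0.6083807
RL = -20 * log10(0.6083807) = 4.316 dB

4.316 dB


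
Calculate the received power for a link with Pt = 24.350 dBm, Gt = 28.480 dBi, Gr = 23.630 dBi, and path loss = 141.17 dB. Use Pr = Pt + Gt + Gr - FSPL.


Pr = 24.350 + 28.480 + 23.630 - 141.17 = -64.71 dBm

-64.71 dBm


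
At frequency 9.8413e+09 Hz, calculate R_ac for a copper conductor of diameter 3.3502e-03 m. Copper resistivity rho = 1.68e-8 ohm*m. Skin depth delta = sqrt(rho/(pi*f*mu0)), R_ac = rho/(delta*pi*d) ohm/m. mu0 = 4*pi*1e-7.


delta = sqrt(1.68e-8 / (pi * 9.8413e+09 * 4*pi*1e-7)) = 6.575799e-07 m
R_ac = 1.68e-8 / (6.575799e-07 * pi * 3.3502e-03) = 2.427 ohm/m

2.427 ohm/m


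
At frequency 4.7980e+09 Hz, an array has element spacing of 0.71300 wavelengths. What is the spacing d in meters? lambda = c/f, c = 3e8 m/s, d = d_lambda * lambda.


lambda = c / f = 3.0000e+08 / 4.7980e+09 = 0.06252605 m
d = 0.71300 * 0.06252605 = 0.04458 m

0.04458 m


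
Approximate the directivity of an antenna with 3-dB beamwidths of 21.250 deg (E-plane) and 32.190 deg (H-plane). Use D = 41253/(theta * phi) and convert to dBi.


D_linear = 41253 / (21.250 * 32.190) = 60.30810
D_dBi = 10 * log10(60.30810) = 17.80 dBi

17.80 dBi


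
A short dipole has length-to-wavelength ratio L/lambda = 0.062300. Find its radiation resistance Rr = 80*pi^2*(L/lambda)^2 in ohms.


Rr = 80 * pi^2 * (0.062300)^2 = 80 * 9.869604 * 3.881290e-03 = 3.065 ohm

3.065 ohm


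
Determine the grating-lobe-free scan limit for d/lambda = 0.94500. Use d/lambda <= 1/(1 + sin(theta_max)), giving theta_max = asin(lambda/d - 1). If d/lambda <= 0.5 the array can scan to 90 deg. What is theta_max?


lambda/d - 1 = 1/0.94500 - 1 = 0.05820106
theta_max = asin(0.05820106) = 3.337 deg

3.337 deg


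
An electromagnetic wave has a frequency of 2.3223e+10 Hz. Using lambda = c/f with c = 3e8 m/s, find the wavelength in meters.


lambda = c / f = 3.0000e+08 / 2.3223e+10 = 0.01292 m

0.01292 m


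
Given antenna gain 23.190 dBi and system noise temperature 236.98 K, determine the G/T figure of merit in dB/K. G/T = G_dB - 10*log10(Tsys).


G/T = 23.190 - 10*log10(236.98) = 23.190 - 23.74712 = -0.5571 dB/K

-0.5571 dB/K


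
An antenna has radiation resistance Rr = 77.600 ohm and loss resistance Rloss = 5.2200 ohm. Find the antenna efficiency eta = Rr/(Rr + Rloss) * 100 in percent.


eta = 77.600 / (77.600 + 5.2200) * 100 = 93.70%

93.70%


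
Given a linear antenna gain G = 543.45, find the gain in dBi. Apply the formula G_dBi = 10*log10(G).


G_dBi = 10 * log10(543.45) = 27.35 dBi

27.35 dBi


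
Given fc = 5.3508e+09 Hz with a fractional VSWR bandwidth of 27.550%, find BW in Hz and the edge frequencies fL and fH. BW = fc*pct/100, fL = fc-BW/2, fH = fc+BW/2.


BW = 5.3508e+09 * 27.550/100 = 1.474145e+09 Hz
fL = 5.3508e+09 - 1.474145e+09/2 = 4.614e+09 Hz
fH = 5.3508e+09 + 1.474145e+09/2 = 6.088e+09 Hz

BW=1.474e+09 Hz, fL=4.614e+09 Hz, fH=6.088e+09 Hz


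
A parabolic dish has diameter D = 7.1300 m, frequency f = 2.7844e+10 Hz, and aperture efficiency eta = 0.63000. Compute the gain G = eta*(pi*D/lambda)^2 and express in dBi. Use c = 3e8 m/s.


lambda = c / f = 3.0000e+08 / 2.7844e+10 = 0.01077431 m
G_linear = 0.63000 * (pi * 7.1300 / 0.01077431)^2 = 2.722955e+06
G_dBi = 10 * log10(2.722955e+06) = 64.35 dBi

64.35 dBi


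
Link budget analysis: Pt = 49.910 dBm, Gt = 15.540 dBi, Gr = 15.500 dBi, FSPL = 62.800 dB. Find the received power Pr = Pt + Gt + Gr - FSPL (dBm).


Pr = 49.910 + 15.540 + 15.500 - 62.800 = 18.15 dBm

18.15 dBm


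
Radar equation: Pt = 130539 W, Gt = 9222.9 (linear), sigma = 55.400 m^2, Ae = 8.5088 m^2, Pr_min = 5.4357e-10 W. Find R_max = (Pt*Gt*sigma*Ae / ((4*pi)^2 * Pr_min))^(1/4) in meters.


R^4 = 130539*9222.9*55.400*8.5088 / ((4*pi)^2 * 5.4357e-10) = 6.611662e+18
R_max = 6.611662e+18^0.25 = 50708 m

50708 m


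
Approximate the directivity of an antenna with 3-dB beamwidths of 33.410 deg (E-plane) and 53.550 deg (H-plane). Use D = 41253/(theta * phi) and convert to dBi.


D_linear = 41253 / (33.410 * 53.550) = 23.05789
D_dBi = 10 * log10(23.05789) = 13.63 dBi

13.63 dBi


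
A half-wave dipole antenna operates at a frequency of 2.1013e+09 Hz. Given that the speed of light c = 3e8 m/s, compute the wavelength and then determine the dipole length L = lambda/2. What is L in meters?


lambda = c / f = 3.0000e+08 / 2.1013e+09 = 0.1427688 m
L = lambda / 2 = 0.1427688 / 2 = 0.07138 m

0.07138 m


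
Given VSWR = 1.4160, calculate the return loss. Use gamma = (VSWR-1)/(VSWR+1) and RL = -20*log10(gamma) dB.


gamma = (1.4160 - 1) / (1.4160 + 1) = 0.1721854
RL = -20 * log10(0.1721854) = 15.28 dB

15.28 dB


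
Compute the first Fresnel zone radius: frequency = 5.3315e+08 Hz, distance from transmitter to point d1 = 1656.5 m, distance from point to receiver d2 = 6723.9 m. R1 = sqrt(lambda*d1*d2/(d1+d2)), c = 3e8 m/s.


lambda = c / f = 3.0000e+08 / 5.3315e+08 = 0.5626934 m
R1 = sqrt(0.5626934 * 1656.5 * 6723.9 / (1656.5 + 6723.9)) = 27.35 m

27.35 m


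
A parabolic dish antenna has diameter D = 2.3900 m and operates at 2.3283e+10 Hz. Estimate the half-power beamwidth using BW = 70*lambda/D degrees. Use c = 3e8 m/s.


lambda = c / f = 3.0000e+08 / 2.3283e+10 = 0.01288494 m
BW = 70 * 0.01288494 / 2.3900 = 0.3774 deg

0.3774 deg


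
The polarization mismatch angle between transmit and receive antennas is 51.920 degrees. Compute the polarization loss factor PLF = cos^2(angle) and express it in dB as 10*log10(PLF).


PLF_linear = cos^2(51.920 deg) = 0.3803943
PLF_dB = 10 * log10(0.3803943) = -4.198 dB

-4.198 dB


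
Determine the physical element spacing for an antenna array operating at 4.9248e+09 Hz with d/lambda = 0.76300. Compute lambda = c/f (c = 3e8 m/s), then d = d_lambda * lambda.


lambda = c / f = 3.0000e+08 / 4.9248e+09 = 0.06091618 m
d = 0.76300 * 0.06091618 = 0.04648 m

0.04648 m


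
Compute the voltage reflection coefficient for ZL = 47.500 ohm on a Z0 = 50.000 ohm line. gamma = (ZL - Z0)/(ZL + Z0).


gamma = (47.500 - 50.000) / (47.500 + 50.000) = -0.02564

-0.02564


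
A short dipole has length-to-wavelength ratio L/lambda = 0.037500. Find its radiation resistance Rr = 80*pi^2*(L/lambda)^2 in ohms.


Rr = 80 * pi^2 * (0.037500)^2 = 80 * 9.869604 * 1.406250e-03 = 1.110 ohm

1.110 ohm


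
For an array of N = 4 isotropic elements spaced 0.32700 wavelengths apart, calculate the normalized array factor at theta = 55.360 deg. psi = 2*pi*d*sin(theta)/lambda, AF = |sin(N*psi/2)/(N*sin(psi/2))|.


psi = 2*pi*0.32700*sin(55.360 deg) = 1.690402 rad
AF = |sin(4*1.690402/2) / (4*sin(1.690402/2))| = 0.07918

0.07918


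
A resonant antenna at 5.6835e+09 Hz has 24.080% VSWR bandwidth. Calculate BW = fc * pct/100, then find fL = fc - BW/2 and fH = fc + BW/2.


BW = 5.6835e+09 * 24.080/100 = 1.368587e+09 Hz
fL = 5.6835e+09 - 1.368587e+09/2 = 4.999e+09 Hz
fH = 5.6835e+09 + 1.368587e+09/2 = 6.368e+09 Hz

BW=1.369e+09 Hz, fL=4.999e+09 Hz, fH=6.368e+09 Hz


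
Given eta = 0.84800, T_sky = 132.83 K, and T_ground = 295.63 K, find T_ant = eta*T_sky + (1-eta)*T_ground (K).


T_ant = 0.84800 * 132.83 + (1 - 0.84800) * 295.63 = 157.6 K

157.6 K


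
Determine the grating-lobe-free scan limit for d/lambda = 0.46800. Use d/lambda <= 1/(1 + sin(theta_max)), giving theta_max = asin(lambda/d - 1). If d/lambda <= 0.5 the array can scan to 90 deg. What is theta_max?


lambda/d - 1 = 1/0.46800 - 1 = 1.136752 >= 1
d/lambda <= 0.5, so the array can scan to endfire without grating lobes: theta_max = 90 deg

90 deg


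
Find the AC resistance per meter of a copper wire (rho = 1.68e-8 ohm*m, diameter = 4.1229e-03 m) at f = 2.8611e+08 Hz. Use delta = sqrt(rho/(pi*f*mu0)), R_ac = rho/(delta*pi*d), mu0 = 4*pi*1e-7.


delta = sqrt(1.68e-8 / (pi * 2.8611e+08 * 4*pi*1e-7)) = 3.856632e-06 m
R_ac = 1.68e-8 / (3.856632e-06 * pi * 4.1229e-03) = 0.3363 ohm/m

0.3363 ohm/m


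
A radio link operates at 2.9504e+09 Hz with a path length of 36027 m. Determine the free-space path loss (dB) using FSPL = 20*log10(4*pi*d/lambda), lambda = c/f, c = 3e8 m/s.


lambda = c / f = 3.0000e+08 / 2.9504e+09 = 0.1016811 m
FSPL = 20 * log10(4*pi*36027/0.1016811) = 133.0 dB

133.0 dB


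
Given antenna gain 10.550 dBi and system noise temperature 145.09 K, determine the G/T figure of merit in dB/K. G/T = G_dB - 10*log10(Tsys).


G/T = 10.550 - 10*log10(145.09) = 10.550 - 21.61637 = -11.07 dB/K

-11.07 dB/K


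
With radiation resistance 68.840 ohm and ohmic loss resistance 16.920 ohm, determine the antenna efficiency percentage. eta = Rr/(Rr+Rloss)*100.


eta = 68.840 / (68.840 + 16.920) * 100 = 80.27%

80.27%


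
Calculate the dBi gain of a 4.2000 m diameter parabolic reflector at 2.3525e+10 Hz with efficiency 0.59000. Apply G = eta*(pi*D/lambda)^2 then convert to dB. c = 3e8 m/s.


lambda = c / f = 3.0000e+08 / 2.3525e+10 = 0.01275239 m
G_linear = 0.59000 * (pi * 4.2000 / 0.01275239)^2 = 631636.4
G_dBi = 10 * log10(631636.4) = 58.00 dBi

58.00 dBi


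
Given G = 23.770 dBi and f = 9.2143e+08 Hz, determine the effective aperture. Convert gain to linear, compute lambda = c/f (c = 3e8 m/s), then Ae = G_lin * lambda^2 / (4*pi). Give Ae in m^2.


lambda = c / f = 3.0000e+08 / 9.2143e+08 = 0.3255809 m
G_linear = 10^(23.770/10) = 238.2319
Ae = G_linear * lambda^2 / (4*pi) = 238.2319 * 0.3255809^2 / (4*pi) = 2.010 m^2

2.010 m^2


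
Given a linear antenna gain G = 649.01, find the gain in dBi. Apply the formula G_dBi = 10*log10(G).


G_dBi = 10 * log10(649.01) = 28.12 dBi

28.12 dBi


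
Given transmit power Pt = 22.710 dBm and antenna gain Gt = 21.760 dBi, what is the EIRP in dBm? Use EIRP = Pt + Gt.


EIRP = Pt + Gt = 22.710 + 21.760 = 44.47 dBm

44.47 dBm


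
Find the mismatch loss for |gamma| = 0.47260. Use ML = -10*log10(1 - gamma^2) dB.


ML = -10 * log10(1 - 0.47260^2) = -10 * log10(0.77664924) = 1.098 dB

1.098 dB


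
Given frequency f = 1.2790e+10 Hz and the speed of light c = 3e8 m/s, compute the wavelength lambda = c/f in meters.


lambda = c / f = 3.0000e+08 / 1.2790e+10 = 0.02346 m

0.02346 m


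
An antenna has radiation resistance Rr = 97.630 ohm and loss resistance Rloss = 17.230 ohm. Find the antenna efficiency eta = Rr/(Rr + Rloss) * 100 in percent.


eta = 97.630 / (97.630 + 17.230) * 100 = 85.00%

85.00%


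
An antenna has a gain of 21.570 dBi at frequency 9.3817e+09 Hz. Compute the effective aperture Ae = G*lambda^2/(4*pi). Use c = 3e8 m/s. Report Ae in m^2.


lambda = c / f = 3.0000e+08 / 9.3817e+09 = 0.03197715 m
G_linear = 10^(21.570/10) = 143.5489
Ae = G_linear * lambda^2 / (4*pi) = 143.5489 * 0.03197715^2 / (4*pi) = 0.01168 m^2

0.01168 m^2


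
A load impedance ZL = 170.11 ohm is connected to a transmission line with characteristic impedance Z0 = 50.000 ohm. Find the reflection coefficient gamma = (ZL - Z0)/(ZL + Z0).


gamma = (170.11 - 50.000) / (170.11 + 50.000) = 0.5457

0.5457


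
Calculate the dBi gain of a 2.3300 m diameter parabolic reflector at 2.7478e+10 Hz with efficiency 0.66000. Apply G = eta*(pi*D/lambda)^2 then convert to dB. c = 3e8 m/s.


lambda = c / f = 3.0000e+08 / 2.7478e+10 = 0.01091783 m
G_linear = 0.66000 * (pi * 2.3300 / 0.01091783)^2 = 296676.3
G_dBi = 10 * log10(296676.3) = 54.72 dBi

54.72 dBi


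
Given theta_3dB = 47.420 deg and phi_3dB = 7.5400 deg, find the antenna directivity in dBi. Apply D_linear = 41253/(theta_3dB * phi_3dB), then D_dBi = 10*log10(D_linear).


D_linear = 41253 / (47.420 * 7.5400) = 115.3779
D_dBi = 10 * log10(115.3779) = 20.62 dBi

20.62 dBi


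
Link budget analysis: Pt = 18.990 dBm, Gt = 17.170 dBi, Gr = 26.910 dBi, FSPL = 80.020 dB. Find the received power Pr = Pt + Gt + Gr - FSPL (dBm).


Pr = 18.990 + 17.170 + 26.910 - 80.020 = -16.95 dBm

-16.95 dBm


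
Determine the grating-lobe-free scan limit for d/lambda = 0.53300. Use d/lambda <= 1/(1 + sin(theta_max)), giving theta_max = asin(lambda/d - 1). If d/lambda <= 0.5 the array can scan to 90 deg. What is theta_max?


lambda/d - 1 = 1/0.53300 - 1 = 0.8761726
theta_max = asin(0.8761726) = 61.18 deg

61.18 deg


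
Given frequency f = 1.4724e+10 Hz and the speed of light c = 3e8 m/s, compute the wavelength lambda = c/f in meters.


lambda = c / f = 3.0000e+08 / 1.4724e+10 = 0.02037 m

0.02037 m


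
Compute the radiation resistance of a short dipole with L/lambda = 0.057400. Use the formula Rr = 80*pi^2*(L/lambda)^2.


Rr = 80 * pi^2 * (0.057400)^2 = 80 * 9.869604 * 3.294760e-03 = 2.601 ohm

2.601 ohm


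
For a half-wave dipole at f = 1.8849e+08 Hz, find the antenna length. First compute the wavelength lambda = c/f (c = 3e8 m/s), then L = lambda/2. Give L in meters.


lambda = c / f = 3.0000e+08 / 1.8849e+08 = 1.591596 m
L = lambda / 2 = 1.591596 / 2 = 0.7958 m

0.7958 m


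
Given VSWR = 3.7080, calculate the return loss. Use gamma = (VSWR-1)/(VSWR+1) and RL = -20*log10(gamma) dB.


gamma = (3.7080 - 1) / (3.7080 + 1) = 0.5751912
RL = -20 * log10(0.5751912) = 4.804 dB

4.804 dB


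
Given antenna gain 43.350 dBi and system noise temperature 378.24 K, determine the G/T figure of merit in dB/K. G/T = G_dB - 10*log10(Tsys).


G/T = 43.350 - 10*log10(378.24) = 43.350 - 25.77767 = 17.57 dB/K

17.57 dB/K


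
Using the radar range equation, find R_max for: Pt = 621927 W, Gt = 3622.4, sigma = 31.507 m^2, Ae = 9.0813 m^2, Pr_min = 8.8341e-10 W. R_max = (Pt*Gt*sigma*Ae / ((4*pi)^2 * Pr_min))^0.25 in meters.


R^4 = 621927*3622.4*31.507*9.0813 / ((4*pi)^2 * 8.8341e-10) = 4.620711e+18
R_max = 4.620711e+18^0.25 = 46364 m

46364 m


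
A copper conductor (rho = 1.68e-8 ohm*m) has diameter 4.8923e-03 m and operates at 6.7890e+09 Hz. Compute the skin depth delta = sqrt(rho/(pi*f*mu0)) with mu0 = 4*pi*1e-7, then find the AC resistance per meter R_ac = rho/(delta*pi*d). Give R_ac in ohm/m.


delta = sqrt(1.68e-8 / (pi * 6.7890e+09 * 4*pi*1e-7)) = 7.917205e-07 m
R_ac = 1.68e-8 / (7.917205e-07 * pi * 4.8923e-03) = 1.381 ohm/m

1.381 ohm/m


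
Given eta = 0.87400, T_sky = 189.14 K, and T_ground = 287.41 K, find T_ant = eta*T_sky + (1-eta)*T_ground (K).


T_ant = 0.87400 * 189.14 + (1 - 0.87400) * 287.41 = 201.5 K

201.5 K


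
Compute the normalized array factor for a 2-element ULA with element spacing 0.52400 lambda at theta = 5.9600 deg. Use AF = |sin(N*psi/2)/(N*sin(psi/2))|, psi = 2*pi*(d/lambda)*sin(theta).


psi = 2*pi*0.52400*sin(5.9600 deg) = 0.3418624 rad
AF = |sin(2*0.3418624/2) / (2*sin(0.3418624/2))| = 0.9854

0.9854


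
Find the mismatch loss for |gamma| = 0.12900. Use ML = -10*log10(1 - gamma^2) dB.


ML = -10 * log10(1 - 0.12900^2) = -10 * log10(0.983359) = 0.07288 dB

0.07288 dB


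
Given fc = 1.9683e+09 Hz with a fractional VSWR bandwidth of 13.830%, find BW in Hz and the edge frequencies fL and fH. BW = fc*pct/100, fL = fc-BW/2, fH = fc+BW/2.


BW = 1.9683e+09 * 13.830/100 = 2.722159e+08 Hz
fL = 1.9683e+09 - 2.722159e+08/2 = 1.832e+09 Hz
fH = 1.9683e+09 + 2.722159e+08/2 = 2.104e+09 Hz

BW=2.722e+08 Hz, fL=1.832e+09 Hz, fH=2.104e+09 Hz


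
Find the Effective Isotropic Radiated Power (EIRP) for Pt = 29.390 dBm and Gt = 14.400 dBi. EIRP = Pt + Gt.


EIRP = Pt + Gt = 29.390 + 14.400 = 43.79 dBm

43.79 dBm


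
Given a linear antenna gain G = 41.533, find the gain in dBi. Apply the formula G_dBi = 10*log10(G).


G_dBi = 10 * log10(41.533) = 16.18 dBi

16.18 dBi


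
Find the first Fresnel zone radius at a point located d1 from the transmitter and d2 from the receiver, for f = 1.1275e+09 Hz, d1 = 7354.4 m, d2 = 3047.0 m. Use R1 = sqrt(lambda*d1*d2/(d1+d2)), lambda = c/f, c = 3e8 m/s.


lambda = c / f = 3.0000e+08 / 1.1275e+09 = 0.2660754 m
R1 = sqrt(0.2660754 * 7354.4 * 3047.0 / (7354.4 + 3047.0)) = 23.94 m

23.94 m


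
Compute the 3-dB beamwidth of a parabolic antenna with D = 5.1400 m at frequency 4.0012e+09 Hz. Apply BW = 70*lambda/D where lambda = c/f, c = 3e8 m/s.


lambda = c / f = 3.0000e+08 / 4.0012e+09 = 0.07497751 m
BW = 70 * 0.07497751 / 5.1400 = 1.021 deg

1.021 deg


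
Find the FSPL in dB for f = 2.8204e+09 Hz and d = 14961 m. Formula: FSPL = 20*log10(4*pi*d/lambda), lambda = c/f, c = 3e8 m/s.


lambda = c / f = 3.0000e+08 / 2.8204e+09 = 0.1063679 m
FSPL = 20 * log10(4*pi*14961/0.1063679) = 124.9 dB

124.9 dB


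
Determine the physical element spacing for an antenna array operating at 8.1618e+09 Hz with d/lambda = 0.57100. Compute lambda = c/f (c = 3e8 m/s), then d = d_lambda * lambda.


lambda = c / f = 3.0000e+08 / 8.1618e+09 = 0.03675660 m
d = 0.57100 * 0.03675660 = 0.02099 m

0.02099 m


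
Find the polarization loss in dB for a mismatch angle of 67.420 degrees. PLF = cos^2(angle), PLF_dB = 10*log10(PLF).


PLF_linear = cos^2(67.420 deg) = 0.1474353
PLF_dB = 10 * log10(0.1474353) = -8.314 dB

-8.314 dB


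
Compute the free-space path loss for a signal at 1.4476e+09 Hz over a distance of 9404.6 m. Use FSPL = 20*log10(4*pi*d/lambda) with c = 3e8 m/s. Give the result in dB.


lambda = c / f = 3.0000e+08 / 1.4476e+09 = 0.2072396 m
FSPL = 20 * log10(4*pi*9404.6/0.2072396) = 115.1 dB

115.1 dB


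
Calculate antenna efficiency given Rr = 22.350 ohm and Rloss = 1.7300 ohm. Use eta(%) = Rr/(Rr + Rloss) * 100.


eta = 22.350 / (22.350 + 1.7300) * 100 = 92.82%

92.82%


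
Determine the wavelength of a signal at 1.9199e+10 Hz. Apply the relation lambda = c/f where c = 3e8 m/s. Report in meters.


lambda = c / f = 3.0000e+08 / 1.9199e+10 = 0.01563 m

0.01563 m


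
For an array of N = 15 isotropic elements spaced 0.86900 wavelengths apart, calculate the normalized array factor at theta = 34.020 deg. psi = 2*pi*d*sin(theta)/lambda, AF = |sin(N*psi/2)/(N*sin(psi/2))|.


psi = 2*pi*0.86900*sin(34.020 deg) = 3.054822 rad
AF = |sin(15*3.054822/2) / (15*sin(3.054822/2))| = 0.05309

0.05309


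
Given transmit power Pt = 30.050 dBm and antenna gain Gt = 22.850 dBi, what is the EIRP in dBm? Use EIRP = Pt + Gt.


EIRP = Pt + Gt = 30.050 + 22.850 = 52.90 dBm

52.90 dBm


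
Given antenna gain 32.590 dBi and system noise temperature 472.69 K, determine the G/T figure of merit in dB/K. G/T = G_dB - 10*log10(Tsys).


G/T = 32.590 - 10*log10(472.69) = 32.590 - 26.74576 = 5.844 dB/K

5.844 dB/K


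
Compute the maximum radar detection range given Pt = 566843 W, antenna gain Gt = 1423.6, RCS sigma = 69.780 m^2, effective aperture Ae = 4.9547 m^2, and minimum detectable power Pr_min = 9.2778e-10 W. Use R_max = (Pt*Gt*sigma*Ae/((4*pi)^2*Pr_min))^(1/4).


R^4 = 566843*1423.6*69.780*4.9547 / ((4*pi)^2 * 9.2778e-10) = 1.904296e+18
R_max = 1.904296e+18^0.25 = 37148 m

37148 m


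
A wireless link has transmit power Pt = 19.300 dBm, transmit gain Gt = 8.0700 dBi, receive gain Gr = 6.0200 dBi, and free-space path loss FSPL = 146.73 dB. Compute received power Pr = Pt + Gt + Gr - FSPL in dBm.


Pr = 19.300 + 8.0700 + 6.0200 - 146.73 = -113.34 dBm

-113.34 dBm


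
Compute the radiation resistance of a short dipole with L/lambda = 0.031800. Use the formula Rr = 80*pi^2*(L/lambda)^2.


Rr = 80 * pi^2 * (0.031800)^2 = 80 * 9.869604 * 1.011240e-03 = 0.7984 ohm

0.7984 ohm


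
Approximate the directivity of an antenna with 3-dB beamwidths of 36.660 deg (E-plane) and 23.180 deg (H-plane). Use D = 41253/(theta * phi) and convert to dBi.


D_linear = 41253 / (36.660 * 23.180) = 48.54557
D_dBi = 10 * log10(48.54557) = 16.86 dBi

16.86 dBi


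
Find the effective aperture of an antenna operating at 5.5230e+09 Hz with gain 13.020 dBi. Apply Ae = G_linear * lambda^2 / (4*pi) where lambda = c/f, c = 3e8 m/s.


lambda = c / f = 3.0000e+08 / 5.5230e+09 = 0.05431831 m
G_linear = 10^(13.020/10) = 20.04472
Ae = G_linear * lambda^2 / (4*pi) = 20.04472 * 0.05431831^2 / (4*pi) = 4.706e-03 m^2

4.706e-03 m^2


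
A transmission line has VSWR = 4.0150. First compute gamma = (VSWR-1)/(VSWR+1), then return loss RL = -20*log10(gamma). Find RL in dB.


gamma = (4.0150 - 1) / (4.0150 + 1) = 0.6011964
RL = -20 * log10(0.6011964) = 4.420 dB

4.420 dB


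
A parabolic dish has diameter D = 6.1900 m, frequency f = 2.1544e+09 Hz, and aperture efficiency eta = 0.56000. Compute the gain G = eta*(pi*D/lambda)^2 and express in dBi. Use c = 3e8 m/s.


lambda = c / f = 3.0000e+08 / 2.1544e+09 = 0.1392499 m
G_linear = 0.56000 * (pi * 6.1900 / 0.1392499)^2 = 10921.42
G_dBi = 10 * log10(10921.42) = 40.38 dBi

40.38 dBi


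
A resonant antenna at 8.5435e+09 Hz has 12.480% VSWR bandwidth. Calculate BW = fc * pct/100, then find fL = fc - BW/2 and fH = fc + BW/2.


BW = 8.5435e+09 * 12.480/100 = 1.066229e+09 Hz
fL = 8.5435e+09 - 1.066229e+09/2 = 8.010e+09 Hz
fH = 8.5435e+09 + 1.066229e+09/2 = 9.077e+09 Hz

BW=1.066e+09 Hz, fL=8.010e+09 Hz, fH=9.077e+09 Hz


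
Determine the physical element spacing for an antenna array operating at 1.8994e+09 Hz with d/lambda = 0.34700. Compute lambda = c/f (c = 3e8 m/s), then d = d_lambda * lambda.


lambda = c / f = 3.0000e+08 / 1.8994e+09 = 0.1579446 m
d = 0.34700 * 0.1579446 = 0.05481 m

0.05481 m


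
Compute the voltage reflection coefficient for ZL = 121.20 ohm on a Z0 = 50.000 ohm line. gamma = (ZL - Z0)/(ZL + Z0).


gamma = (121.20 - 50.000) / (121.20 + 50.000) = 0.4159

0.4159


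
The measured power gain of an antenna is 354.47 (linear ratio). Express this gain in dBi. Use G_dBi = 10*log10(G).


G_dBi = 10 * log10(354.47) = 25.50 dBi

25.50 dBi


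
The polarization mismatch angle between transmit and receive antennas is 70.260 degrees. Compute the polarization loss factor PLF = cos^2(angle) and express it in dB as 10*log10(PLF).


PLF_linear = cos^2(70.260 deg) = 0.1140767
PLF_dB = 10 * log10(0.1140767) = -9.428 dB

-9.428 dB


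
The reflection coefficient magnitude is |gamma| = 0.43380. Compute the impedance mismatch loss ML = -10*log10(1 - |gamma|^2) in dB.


ML = -10 * log10(1 - 0.43380^2) = -10 * log10(0.81181756) = 0.9054 dB

0.9054 dB


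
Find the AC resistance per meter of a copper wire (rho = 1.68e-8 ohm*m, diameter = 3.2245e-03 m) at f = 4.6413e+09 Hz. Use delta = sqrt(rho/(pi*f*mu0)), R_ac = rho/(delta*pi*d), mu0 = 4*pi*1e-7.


delta = sqrt(1.68e-8 / (pi * 4.6413e+09 * 4*pi*1e-7)) = 9.575356e-07 m
R_ac = 1.68e-8 / (9.575356e-07 * pi * 3.2245e-03) = 1.732 ohm/m

1.732 ohm/m


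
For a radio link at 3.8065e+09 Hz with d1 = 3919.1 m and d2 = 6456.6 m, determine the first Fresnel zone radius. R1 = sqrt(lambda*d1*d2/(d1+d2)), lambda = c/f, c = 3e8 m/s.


lambda = c / f = 3.0000e+08 / 3.8065e+09 = 0.07881256 m
R1 = sqrt(0.07881256 * 3919.1 * 6456.6 / (3919.1 + 6456.6)) = 13.86 m

13.86 m


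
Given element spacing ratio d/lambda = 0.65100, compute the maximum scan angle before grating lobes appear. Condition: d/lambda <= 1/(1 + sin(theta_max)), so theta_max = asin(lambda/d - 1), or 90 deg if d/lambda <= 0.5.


lambda/d - 1 = 1/0.65100 - 1 = 0.5360983
theta_max = asin(0.5360983) = 32.42 deg

32.42 deg


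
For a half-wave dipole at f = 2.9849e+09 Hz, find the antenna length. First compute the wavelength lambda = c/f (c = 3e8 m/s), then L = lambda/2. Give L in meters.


lambda = c / f = 3.0000e+08 / 2.9849e+09 = 0.1005059 m
L = lambda / 2 = 0.1005059 / 2 = 0.05025 m

0.05025 m


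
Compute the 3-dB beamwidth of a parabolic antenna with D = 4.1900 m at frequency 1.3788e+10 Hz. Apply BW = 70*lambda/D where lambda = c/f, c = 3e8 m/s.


lambda = c / f = 3.0000e+08 / 1.3788e+10 = 0.02175805 m
BW = 70 * 0.02175805 / 4.1900 = 0.3635 deg

0.3635 deg


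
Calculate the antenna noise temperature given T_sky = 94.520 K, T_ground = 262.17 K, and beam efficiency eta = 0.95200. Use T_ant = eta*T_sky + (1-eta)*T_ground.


T_ant = 0.95200 * 94.520 + (1 - 0.95200) * 262.17 = 102.6 K

102.6 K


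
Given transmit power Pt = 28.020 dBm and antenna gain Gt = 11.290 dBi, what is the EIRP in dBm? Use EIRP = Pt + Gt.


EIRP = Pt + Gt = 28.020 + 11.290 = 39.31 dBm

39.31 dBm


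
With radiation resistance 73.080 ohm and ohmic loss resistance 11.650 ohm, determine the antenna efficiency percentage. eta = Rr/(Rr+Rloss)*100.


eta = 73.080 / (73.080 + 11.650) * 100 = 86.25%

86.25%


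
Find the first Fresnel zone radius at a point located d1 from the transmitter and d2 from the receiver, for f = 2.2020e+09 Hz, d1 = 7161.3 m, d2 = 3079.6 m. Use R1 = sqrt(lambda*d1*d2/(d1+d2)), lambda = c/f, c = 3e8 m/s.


lambda = c / f = 3.0000e+08 / 2.2020e+09 = 0.1362398 m
R1 = sqrt(0.1362398 * 7161.3 * 3079.6 / (7161.3 + 3079.6)) = 17.13 m

17.13 m


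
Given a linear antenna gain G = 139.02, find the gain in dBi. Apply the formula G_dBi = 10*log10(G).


G_dBi = 10 * log10(139.02) = 21.43 dBi

21.43 dBi


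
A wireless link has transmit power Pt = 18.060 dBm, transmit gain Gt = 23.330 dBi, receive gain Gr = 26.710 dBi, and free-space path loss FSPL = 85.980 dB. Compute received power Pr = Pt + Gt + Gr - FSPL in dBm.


Pr = 18.060 + 23.330 + 26.710 - 85.980 = -17.88 dBm

-17.88 dBm


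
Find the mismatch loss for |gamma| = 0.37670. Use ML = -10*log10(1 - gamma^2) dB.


ML = -10 * log10(1 - 0.37670^2) = -10 * log10(0.85809711) = 0.6646 dB

0.6646 dB


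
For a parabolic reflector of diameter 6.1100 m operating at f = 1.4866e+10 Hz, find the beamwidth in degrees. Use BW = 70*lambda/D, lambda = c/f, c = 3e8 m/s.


lambda = c / f = 3.0000e+08 / 1.4866e+10 = 0.02018028 m
BW = 70 * 0.02018028 / 6.1100 = 0.2312 deg

0.2312 deg


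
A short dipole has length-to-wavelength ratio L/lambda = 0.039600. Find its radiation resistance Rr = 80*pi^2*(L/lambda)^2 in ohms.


Rr = 80 * pi^2 * (0.039600)^2 = 80 * 9.869604 * 1.568160e-03 = 1.238 ohm

1.238 ohm


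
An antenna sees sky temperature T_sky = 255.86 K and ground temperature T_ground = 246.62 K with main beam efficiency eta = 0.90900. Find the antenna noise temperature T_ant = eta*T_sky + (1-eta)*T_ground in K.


T_ant = 0.90900 * 255.86 + (1 - 0.90900) * 246.62 = 255.0 K

255.0 K


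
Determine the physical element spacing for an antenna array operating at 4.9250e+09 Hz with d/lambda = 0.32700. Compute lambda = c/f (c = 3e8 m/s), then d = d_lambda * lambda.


lambda = c / f = 3.0000e+08 / 4.9250e+09 = 0.06091371 m
d = 0.32700 * 0.06091371 = 0.01992 m

0.01992 m


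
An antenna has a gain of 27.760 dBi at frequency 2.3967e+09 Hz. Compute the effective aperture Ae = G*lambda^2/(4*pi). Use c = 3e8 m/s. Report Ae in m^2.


lambda = c / f = 3.0000e+08 / 2.3967e+09 = 0.1251721 m
G_linear = 10^(27.760/10) = 597.0353
Ae = G_linear * lambda^2 / (4*pi) = 597.0353 * 0.1251721^2 / (4*pi) = 0.7444 m^2

0.7444 m^2


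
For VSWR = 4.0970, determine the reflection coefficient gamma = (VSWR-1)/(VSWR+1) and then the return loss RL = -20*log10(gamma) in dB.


gamma = (4.0970 - 1) / (4.0970 + 1) = 0.6076123
RL = -20 * log10(0.6076123) = 4.327 dB

4.327 dB


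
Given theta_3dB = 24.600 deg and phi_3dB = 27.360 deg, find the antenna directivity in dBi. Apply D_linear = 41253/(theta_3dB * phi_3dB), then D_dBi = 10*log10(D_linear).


D_linear = 41253 / (24.600 * 27.360) = 61.29208
D_dBi = 10 * log10(61.29208) = 17.87 dBi

17.87 dBi


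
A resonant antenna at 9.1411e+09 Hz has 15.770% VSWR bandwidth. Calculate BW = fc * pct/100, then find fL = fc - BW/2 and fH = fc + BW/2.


BW = 9.1411e+09 * 15.770/100 = 1.441551e+09 Hz
fL = 9.1411e+09 - 1.441551e+09/2 = 8.420e+09 Hz
fH = 9.1411e+09 + 1.441551e+09/2 = 9.862e+09 Hz

BW=1.442e+09 Hz, fL=8.420e+09 Hz, fH=9.862e+09 Hz


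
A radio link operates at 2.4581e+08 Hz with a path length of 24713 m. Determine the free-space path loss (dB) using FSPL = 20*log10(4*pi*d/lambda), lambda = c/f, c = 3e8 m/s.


lambda = c / f = 3.0000e+08 / 2.4581e+08 = 1.220455 m
FSPL = 20 * log10(4*pi*24713/1.220455) = 108.1 dB

108.1 dB


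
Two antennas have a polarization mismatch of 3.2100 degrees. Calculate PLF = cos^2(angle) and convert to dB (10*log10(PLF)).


PLF_linear = cos^2(3.2100 deg) = 0.9968645
PLF_dB = 10 * log10(0.9968645) = -0.01364 dB

-0.01364 dB


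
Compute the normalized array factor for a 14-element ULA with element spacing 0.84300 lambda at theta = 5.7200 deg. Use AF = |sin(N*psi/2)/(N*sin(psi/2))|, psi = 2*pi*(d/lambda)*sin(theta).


psi = 2*pi*0.84300*sin(5.7200 deg) = 0.5279092 rad
AF = |sin(14*0.5279092/2) / (14*sin(0.5279092/2))| = 0.1440

0.1440


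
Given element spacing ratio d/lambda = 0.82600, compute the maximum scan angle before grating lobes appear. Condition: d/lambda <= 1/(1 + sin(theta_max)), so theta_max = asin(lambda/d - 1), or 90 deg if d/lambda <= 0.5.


lambda/d - 1 = 1/0.82600 - 1 = 0.2106538
theta_max = asin(0.2106538) = 12.16 deg

12.16 deg


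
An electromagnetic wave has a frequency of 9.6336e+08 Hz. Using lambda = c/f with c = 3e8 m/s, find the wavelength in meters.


lambda = c / f = 3.0000e+08 / 9.6336e+08 = 0.3114 m

0.3114 m


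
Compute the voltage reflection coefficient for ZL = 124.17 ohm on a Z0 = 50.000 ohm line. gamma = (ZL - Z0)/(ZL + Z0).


gamma = (124.17 - 50.000) / (124.17 + 50.000) = 0.4258

0.4258


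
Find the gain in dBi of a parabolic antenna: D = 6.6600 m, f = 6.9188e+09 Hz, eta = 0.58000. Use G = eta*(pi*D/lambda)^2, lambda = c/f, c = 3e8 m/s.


lambda = c / f = 3.0000e+08 / 6.9188e+09 = 0.04336012 m
G_linear = 0.58000 * (pi * 6.6600 / 0.04336012)^2 = 135050.2
G_dBi = 10 * log10(135050.2) = 51.30 dBi

51.30 dBi


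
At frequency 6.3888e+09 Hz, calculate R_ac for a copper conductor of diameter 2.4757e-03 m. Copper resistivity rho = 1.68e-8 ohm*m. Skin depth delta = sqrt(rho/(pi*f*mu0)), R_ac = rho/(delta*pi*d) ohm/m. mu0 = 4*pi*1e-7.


delta = sqrt(1.68e-8 / (pi * 6.3888e+09 * 4*pi*1e-7)) = 8.161409e-07 m
R_ac = 1.68e-8 / (8.161409e-07 * pi * 2.4757e-03) = 2.647 ohm/m

2.647 ohm/m


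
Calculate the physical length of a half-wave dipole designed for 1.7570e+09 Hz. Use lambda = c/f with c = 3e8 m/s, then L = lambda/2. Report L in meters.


lambda = c / f = 3.0000e+08 / 1.7570e+09 = 0.1707456 m
L = lambda / 2 = 0.1707456 / 2 = 0.08537 m

0.08537 m


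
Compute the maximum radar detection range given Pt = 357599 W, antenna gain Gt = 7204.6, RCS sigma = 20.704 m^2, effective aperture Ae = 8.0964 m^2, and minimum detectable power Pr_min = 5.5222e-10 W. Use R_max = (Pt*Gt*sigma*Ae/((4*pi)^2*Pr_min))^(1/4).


R^4 = 357599*7204.6*20.704*8.0964 / ((4*pi)^2 * 5.5222e-10) = 4.952455e+18
R_max = 4.952455e+18^0.25 = 47174 m

47174 m


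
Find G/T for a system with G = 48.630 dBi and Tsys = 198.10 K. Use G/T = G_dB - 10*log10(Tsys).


G/T = 48.630 - 10*log10(198.10) = 48.630 - 22.96884 = 25.66 dB/K

25.66 dB/K


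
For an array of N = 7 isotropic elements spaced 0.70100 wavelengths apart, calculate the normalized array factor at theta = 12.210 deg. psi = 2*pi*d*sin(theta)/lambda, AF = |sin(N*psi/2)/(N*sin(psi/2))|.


psi = 2*pi*0.70100*sin(12.210 deg) = 0.9315341 rad
AF = |sin(7*0.9315341/2) / (7*sin(0.9315341/2))| = 0.03769

0.03769


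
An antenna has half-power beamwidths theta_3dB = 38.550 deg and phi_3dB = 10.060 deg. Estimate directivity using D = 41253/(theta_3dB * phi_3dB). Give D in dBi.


D_linear = 41253 / (38.550 * 10.060) = 106.3734
D_dBi = 10 * log10(106.3734) = 20.27 dBi

20.27 dBi


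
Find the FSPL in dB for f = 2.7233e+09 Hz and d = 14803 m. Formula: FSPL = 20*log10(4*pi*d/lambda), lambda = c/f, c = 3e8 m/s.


lambda = c / f = 3.0000e+08 / 2.7233e+09 = 0.1101605 m
FSPL = 20 * log10(4*pi*14803/0.1101605) = 124.6 dB

124.6 dB


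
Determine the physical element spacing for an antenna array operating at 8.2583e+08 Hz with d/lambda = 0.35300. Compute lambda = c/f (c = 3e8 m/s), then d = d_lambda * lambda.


lambda = c / f = 3.0000e+08 / 8.2583e+08 = 0.3632709 m
d = 0.35300 * 0.3632709 = 0.1282 m

0.1282 m


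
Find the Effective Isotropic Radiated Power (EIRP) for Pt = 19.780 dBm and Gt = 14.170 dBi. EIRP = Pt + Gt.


EIRP = Pt + Gt = 19.780 + 14.170 = 33.95 dBm

33.95 dBm


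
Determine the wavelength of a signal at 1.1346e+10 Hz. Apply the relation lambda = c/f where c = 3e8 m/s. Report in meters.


lambda = c / f = 3.0000e+08 / 1.1346e+10 = 0.02644 m

0.02644 m


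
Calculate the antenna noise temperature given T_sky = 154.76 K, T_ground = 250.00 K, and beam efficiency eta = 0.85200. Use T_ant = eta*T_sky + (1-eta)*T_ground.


T_ant = 0.85200 * 154.76 + (1 - 0.85200) * 250.00 = 168.9 K

168.9 K


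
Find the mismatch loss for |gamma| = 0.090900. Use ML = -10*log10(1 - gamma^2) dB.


ML = -10 * log10(1 - 0.090900^2) = -10 * log10(0.99173719) = 0.03603 dB

0.03603 dB


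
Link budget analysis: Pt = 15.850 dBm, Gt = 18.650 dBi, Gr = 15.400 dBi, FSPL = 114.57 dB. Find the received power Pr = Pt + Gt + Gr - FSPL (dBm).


Pr = 15.850 + 18.650 + 15.400 - 114.57 = -64.67 dBm

-64.67 dBm


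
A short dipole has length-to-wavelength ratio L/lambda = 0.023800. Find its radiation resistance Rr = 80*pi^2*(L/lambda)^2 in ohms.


Rr = 80 * pi^2 * (0.023800)^2 = 80 * 9.869604 * 5.664400e-04 = 0.4472 ohm

0.4472 ohm


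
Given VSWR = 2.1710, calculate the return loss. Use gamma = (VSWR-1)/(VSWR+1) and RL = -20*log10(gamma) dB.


gamma = (2.1710 - 1) / (2.1710 + 1) = 0.3692841
RL = -20 * log10(0.3692841) = 8.653 dB

8.653 dB


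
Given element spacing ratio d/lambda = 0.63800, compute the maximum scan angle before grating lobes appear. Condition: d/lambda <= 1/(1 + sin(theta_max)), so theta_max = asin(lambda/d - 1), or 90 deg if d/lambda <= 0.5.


lambda/d - 1 = 1/0.63800 - 1 = 0.5673981
theta_max = asin(0.5673981) = 34.57 deg

34.57 deg


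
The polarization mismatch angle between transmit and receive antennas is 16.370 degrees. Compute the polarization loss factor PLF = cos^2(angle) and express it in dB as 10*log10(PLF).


PLF_linear = cos^2(16.370 deg) = 0.9205667
PLF_dB = 10 * log10(0.9205667) = -0.3594 dB

-0.3594 dB
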